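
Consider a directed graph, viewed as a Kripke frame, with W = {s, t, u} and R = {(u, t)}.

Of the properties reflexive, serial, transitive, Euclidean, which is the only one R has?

transitive

Reflexive: no — s is not related to itself.
Serial: no — s has no R-successor.
Transitive: yes — every two-step R-path is closed by a direct edge.
Euclidean: no — u R t and u R t, but not t R t.
Only transitive holds.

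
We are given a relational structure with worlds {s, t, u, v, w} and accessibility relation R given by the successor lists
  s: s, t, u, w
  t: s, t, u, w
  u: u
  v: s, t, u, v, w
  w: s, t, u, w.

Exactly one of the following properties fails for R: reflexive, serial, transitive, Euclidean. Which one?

Reflexive: yes — every world is R-related to itself.
Serial: yes — every world has a successor (e.g. s R s).
Transitive: yes — every two-step R-path is closed by a direct edge.
Euclidean: no — s R u and s R t, but not u R t.
Only Euclidean fails.

Euclidean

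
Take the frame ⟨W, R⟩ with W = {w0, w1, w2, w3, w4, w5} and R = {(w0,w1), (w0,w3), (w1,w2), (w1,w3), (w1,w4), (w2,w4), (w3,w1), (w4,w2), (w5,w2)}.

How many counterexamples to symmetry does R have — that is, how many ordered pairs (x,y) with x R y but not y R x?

5

Enumerating: (w0,w1), (w0,w3), (w1,w2), (w1,w4), (w5,w2).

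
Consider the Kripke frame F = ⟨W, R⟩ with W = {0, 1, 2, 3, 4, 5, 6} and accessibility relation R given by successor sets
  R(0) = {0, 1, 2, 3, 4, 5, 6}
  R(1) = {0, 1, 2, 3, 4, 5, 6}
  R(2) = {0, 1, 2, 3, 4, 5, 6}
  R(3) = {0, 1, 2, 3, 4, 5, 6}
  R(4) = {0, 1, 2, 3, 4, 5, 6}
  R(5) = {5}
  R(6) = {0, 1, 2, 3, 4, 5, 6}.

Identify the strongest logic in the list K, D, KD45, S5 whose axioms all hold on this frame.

Serial (axiom D): yes — every world has a successor (e.g. 0 R 0).
Euclidean (axiom 5): no — 0 R 5 and 0 R 1, but not 5 R 1.
Transitive (axiom 4): yes — every two-step R-path is closed by a direct edge.
Reflexive (axiom T): yes — every world is R-related to itself.
So F validates K, D; KD45 would additionally require R to be Euclidean. The strongest is D.

D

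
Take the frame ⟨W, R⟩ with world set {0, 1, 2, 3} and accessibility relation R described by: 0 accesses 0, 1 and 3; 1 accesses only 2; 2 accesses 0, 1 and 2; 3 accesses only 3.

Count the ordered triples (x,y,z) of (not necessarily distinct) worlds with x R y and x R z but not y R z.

Enumerating: (0,1,0), (0,1,1), (0,1,3), (0,3,0), (0,3,1), (2,0,2), (2,1,0), (2,1,1).

8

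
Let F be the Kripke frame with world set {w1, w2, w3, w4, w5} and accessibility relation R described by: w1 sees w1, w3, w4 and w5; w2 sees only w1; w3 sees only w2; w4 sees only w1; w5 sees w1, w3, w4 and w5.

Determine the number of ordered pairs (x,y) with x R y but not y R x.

5

Enumerating: (w1,w3), (w2,w1), (w3,w2), (w5,w3), (w5,w4).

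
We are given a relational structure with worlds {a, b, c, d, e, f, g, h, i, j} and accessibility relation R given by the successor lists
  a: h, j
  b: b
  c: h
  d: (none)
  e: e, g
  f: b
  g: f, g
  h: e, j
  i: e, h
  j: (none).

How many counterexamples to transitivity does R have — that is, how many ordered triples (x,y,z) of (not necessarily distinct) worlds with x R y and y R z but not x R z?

8

Enumerating: (a,h,e), (c,h,e), (c,h,j), (e,g,f), (g,f,b), (h,e,g), (i,e,g), (i,h,j).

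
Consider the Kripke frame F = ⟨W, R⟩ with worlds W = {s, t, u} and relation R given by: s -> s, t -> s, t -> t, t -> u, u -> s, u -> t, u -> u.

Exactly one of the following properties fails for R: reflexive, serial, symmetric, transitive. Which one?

Reflexive: yes — every world is R-related to itself.
Serial: yes — every world has a successor (e.g. s R s).
Symmetric: no — t R s but not s R t.
Transitive: yes — every two-step R-path is closed by a direct edge.
Only symmetric fails.

symmetric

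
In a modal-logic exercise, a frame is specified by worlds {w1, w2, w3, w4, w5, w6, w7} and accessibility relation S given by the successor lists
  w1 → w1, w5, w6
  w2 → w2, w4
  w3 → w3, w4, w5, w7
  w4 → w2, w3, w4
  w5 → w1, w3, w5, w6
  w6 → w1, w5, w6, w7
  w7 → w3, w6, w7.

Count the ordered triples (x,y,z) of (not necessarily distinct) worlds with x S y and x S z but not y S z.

Enumerating: (w3,w4,w5), (w3,w4,w7), (w3,w5,w4), (w3,w5,w7), (w3,w7,w4), (w3,w7,w5), (w4,w2,w3), (w4,w3,w2), (w5,w1,w3), (w5,w3,w1), (w5,w3,w6), (w5,w6,w3), (w6,w1,w7), (w6,w5,w7), (w6,w7,w1), (w6,w7,w5), (w7,w3,w6), (w7,w6,w3).

18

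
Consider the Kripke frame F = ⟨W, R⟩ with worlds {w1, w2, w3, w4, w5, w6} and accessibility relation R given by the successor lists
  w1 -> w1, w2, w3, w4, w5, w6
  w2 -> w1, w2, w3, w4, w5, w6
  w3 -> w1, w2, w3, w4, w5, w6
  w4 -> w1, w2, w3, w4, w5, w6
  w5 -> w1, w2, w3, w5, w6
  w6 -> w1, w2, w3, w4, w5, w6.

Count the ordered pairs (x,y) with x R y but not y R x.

1

Enumerating: (w4,w5).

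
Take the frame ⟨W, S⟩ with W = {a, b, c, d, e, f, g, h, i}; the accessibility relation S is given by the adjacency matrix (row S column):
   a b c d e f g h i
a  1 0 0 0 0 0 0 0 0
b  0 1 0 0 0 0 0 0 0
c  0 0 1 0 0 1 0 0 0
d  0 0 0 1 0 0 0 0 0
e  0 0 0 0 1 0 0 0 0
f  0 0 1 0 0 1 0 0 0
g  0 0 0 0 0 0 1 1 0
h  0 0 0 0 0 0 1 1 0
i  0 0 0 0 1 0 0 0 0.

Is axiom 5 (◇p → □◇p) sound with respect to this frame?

Axiom 5 corresponds to the accessibility relation being Euclidean.
Euclidean: yes — any two successors of a common world are S-related.

Yes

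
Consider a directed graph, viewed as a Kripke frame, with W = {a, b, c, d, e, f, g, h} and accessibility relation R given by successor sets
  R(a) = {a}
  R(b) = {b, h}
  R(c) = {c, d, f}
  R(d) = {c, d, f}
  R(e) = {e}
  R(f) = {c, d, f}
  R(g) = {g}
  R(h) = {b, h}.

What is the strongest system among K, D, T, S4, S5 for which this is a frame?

Serial (axiom D): yes — every world has a successor (e.g. a R a).
Reflexive (axiom T): yes — every world is R-related to itself.
Transitive (axiom 4): yes — every two-step R-path is closed by a direct edge.
Euclidean (axiom 5): yes — any two successors of a common world are R-related.
So F validates K, D, T, S4, S5. The strongest is S5.

S5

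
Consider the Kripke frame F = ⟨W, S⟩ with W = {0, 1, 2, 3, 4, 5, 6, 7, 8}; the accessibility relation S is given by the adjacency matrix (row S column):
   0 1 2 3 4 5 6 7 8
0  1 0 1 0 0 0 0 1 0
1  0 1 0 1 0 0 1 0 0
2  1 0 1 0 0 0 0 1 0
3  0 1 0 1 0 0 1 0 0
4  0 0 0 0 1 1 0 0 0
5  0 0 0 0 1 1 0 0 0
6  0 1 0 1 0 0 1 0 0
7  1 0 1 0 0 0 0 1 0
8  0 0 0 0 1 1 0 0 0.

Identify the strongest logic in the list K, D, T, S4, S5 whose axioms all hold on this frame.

Serial (axiom D): yes — every world has a successor (e.g. 0 S 0).
Reflexive (axiom T): no — 8 is not related to itself.
Transitive (axiom 4): yes — every two-step S-path is closed by a direct edge.
Euclidean (axiom 5): yes — any two successors of a common world are S-related.
So F validates K, D; T would additionally require S to be reflexive. The strongest is D.

D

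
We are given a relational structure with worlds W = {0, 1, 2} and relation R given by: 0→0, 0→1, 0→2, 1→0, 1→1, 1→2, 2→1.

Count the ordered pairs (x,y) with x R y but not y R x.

1

Enumerating: (0,2).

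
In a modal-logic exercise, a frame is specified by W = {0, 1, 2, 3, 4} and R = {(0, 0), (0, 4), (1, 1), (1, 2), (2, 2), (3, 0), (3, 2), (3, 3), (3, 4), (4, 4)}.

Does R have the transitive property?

Yes

Transitive: yes — every two-step R-path is closed by a direct edge.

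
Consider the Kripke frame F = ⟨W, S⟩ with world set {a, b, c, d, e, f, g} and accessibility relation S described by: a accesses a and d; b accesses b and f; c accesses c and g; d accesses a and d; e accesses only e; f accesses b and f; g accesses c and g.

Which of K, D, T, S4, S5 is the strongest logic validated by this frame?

S5

Serial (axiom D): yes — every world has a successor (e.g. a S a).
Reflexive (axiom T): yes — every world is S-related to itself.
Transitive (axiom 4): yes — every two-step S-path is closed by a direct edge.
Euclidean (axiom 5): yes — any two successors of a common world are S-related.
So F validates K, D, T, S4, S5. The strongest is S5.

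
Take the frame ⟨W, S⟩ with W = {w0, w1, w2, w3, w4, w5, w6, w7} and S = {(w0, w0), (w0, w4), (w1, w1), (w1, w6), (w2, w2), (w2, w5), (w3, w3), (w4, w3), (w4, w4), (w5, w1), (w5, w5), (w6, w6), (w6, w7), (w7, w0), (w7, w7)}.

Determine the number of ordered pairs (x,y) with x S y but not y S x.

Enumerating: (w0,w4), (w1,w6), (w2,w5), (w4,w3), (w5,w1), (w6,w7), (w7,w0).

7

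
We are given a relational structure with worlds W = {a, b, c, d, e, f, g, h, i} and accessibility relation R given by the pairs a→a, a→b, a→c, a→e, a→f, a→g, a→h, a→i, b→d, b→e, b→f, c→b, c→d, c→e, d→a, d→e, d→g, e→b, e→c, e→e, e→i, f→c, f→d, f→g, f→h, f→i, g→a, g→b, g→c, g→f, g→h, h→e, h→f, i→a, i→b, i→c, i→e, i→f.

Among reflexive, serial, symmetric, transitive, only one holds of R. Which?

serial

Reflexive: no — b is not related to itself.
Serial: yes — every world has a successor (e.g. a R a).
Symmetric: no — a R b but not b R a.
Transitive: no — a R b and b R d, but not a R d.
Only serial holds.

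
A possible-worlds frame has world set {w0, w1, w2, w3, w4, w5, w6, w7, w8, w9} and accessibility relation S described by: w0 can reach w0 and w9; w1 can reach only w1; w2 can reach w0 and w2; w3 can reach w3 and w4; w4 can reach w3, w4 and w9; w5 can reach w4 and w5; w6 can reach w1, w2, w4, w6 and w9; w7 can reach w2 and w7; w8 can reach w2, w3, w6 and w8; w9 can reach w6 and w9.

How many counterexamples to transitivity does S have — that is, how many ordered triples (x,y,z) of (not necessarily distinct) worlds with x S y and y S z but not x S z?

Enumerating: (w0,w9,w6), (w2,w0,w9), (w3,w4,w9), (w4,w9,w6), (w5,w4,w3), (w5,w4,w9), (w6,w2,w0), (w6,w4,w3), (w7,w2,w0), (w8,w2,w0), (w8,w3,w4), (w8,w6,w1), (w8,w6,w4), (w8,w6,w9), (w9,w6,w1), (w9,w6,w2), (w9,w6,w4).

17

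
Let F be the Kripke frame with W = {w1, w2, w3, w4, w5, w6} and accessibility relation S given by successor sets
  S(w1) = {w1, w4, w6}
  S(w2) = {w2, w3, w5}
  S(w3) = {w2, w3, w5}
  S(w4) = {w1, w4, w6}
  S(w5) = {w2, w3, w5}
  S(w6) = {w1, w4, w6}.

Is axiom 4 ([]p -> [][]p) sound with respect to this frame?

By correspondence theory, 4 is valid on a frame iff S is transitive.
Transitive: yes — every two-step S-path is closed by a direct edge.

Yes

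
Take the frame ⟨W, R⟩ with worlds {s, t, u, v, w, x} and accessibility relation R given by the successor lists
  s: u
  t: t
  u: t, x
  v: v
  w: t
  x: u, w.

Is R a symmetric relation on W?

Symmetric: no — s R u but not u R s.

No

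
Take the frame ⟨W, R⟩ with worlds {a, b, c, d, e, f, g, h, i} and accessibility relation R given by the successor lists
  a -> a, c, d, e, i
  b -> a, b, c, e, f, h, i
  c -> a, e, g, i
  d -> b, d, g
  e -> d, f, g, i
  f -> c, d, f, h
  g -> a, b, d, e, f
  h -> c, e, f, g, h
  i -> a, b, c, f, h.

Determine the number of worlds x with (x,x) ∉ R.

4

Enumerating: c, e, g, i.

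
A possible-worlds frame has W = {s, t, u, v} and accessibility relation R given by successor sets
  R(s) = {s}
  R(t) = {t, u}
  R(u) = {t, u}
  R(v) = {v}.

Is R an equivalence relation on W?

Reflexive: yes — every world is R-related to itself.
Symmetric: yes — every pair in R has its reverse in R.
Transitive: yes — every two-step R-path is closed by a direct edge.
So R is an equivalence relation.

Yes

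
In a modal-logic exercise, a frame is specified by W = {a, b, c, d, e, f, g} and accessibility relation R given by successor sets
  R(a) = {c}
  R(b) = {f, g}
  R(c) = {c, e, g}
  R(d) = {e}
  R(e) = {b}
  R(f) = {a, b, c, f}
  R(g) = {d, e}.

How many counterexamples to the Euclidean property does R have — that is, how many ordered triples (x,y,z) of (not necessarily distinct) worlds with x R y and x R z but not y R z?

Enumerating: (b,f,g), (b,g,f), (b,g,g), (c,e,c), (c,e,e), (c,e,g), (c,g,c), (c,g,g), (d,e,e), (e,b,b), (f,a,a), (f,a,b), … and 10 more.
Total: 22.

22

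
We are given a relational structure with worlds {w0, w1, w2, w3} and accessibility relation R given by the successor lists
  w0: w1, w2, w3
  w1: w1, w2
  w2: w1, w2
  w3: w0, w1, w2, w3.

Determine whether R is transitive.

No

Transitive: no — w0 R w3 and w3 R w0, but not w0 R w0.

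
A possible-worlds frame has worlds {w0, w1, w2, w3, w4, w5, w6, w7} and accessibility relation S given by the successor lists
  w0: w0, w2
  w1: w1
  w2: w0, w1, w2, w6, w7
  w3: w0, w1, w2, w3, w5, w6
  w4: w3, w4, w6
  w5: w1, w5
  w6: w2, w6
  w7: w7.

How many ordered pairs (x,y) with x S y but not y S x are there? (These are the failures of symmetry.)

Enumerating: (w2,w1), (w2,w7), (w3,w0), (w3,w1), (w3,w2), (w3,w5), (w3,w6), (w4,w3), (w4,w6), (w5,w1).

10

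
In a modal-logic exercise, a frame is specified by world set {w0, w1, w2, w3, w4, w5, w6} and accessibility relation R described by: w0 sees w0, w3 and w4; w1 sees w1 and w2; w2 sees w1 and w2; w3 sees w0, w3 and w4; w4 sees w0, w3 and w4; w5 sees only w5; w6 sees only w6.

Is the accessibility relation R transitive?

Yes

Transitive: yes — every two-step R-path is closed by a direct edge.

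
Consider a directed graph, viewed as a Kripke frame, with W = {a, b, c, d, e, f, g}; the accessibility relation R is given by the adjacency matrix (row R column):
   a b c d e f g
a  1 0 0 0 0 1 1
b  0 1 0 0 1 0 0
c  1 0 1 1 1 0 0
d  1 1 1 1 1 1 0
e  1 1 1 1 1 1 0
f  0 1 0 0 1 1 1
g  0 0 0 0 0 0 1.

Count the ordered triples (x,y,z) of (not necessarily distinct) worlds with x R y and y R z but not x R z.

19

Enumerating: (a,f,b), (a,f,e), (b,e,a), (b,e,c), (b,e,d), (b,e,f), (c,a,f), (c,a,g), (c,d,b), (c,d,f), (c,e,b), (c,e,f), … and 7 more.
Total: 19.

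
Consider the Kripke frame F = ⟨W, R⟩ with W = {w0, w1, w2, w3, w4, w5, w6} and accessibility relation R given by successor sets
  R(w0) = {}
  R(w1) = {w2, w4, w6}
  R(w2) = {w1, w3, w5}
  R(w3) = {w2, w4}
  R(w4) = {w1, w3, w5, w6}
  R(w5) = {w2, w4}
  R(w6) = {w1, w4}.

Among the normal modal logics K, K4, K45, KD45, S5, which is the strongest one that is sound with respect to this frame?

Transitive (axiom 4): no — w1 R w2 and w2 R w3, but not w1 R w3.
Euclidean (axiom 5): no — w1 R w2 and w1 R w4, but not w2 R w4.
Serial (axiom D): no — w0 has no R-successor.
Reflexive (axiom T): no — w0 is not related to itself.
So F validates K; K4 would additionally require R to be transitive. The strongest is K.

K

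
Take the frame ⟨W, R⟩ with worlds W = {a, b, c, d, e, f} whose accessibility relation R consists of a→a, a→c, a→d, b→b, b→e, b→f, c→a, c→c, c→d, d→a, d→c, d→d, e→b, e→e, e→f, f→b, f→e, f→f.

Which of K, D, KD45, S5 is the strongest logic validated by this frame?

S5

Serial (axiom D): yes — every world has a successor (e.g. a R a).
Euclidean (axiom 5): yes — any two successors of a common world are R-related.
Transitive (axiom 4): yes — every two-step R-path is closed by a direct edge.
Reflexive (axiom T): yes — every world is R-related to itself.
So F validates K, D, KD45, S5. The strongest is S5.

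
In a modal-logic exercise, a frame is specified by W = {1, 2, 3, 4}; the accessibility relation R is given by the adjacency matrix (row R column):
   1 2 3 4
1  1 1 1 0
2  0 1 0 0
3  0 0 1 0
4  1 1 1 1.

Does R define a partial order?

Yes

Reflexive: yes — every world is R-related to itself.
Transitive: yes — every two-step R-path is closed by a direct edge.
Antisymmetric: yes — no distinct pair is related both ways.
So R is a partial order.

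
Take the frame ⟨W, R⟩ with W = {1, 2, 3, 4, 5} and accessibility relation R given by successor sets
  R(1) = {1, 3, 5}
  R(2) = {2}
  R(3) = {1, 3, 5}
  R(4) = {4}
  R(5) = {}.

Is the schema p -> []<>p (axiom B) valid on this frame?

No

The schema B characterises exactly the symmetric frames.
Symmetric: no — 1 R 5 but not 5 R 1.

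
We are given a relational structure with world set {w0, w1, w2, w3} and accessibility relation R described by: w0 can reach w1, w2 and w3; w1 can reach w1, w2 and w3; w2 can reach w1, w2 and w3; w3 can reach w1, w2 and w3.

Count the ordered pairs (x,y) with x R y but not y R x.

3

Enumerating: (w0,w1), (w0,w2), (w0,w3).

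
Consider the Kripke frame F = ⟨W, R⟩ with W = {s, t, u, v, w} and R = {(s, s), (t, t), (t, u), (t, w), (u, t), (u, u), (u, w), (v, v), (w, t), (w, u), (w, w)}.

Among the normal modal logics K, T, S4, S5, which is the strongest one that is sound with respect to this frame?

Reflexive (axiom T): yes — every world is R-related to itself.
Transitive (axiom 4): yes — every two-step R-path is closed by a direct edge.
Euclidean (axiom 5): yes — any two successors of a common world are R-related.
So F validates K, T, S4, S5. The strongest is S5.

S5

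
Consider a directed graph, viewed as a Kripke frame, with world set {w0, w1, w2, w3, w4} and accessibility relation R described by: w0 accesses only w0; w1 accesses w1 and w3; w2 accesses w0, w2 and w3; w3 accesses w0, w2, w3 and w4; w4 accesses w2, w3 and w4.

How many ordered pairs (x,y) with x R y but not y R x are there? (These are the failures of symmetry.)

Enumerating: (w1,w3), (w2,w0), (w3,w0), (w4,w2).

4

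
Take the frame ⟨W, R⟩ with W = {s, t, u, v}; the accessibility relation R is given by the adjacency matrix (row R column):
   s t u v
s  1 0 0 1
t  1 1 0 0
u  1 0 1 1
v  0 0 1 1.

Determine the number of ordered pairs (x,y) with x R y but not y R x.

3

Enumerating: (s,v), (t,s), (u,s).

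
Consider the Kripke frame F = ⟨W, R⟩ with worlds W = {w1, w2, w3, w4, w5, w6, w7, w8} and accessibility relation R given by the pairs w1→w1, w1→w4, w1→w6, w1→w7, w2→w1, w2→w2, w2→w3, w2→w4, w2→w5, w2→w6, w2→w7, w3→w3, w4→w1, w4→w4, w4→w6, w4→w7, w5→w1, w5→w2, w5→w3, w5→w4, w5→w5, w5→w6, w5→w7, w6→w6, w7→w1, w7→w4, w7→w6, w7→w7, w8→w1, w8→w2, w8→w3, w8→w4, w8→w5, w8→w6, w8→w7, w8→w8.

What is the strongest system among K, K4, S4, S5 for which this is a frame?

S4

Transitive (axiom 4): yes — every two-step R-path is closed by a direct edge.
Reflexive (axiom T): yes — every world is R-related to itself.
Euclidean (axiom 5): no — w1 R w6 and w1 R w4, but not w6 R w4.
So F validates K, K4, S4; S5 would additionally require R to be Euclidean. The strongest is S4.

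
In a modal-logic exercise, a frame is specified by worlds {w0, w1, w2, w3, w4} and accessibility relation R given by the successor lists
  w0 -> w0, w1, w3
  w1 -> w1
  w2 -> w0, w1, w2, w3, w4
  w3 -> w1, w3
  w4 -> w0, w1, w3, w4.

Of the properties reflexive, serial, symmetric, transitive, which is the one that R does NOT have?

symmetric

Reflexive: yes — every world is R-related to itself.
Serial: yes — every world has a successor (e.g. w0 R w0).
Symmetric: no — w0 R w1 but not w1 R w0.
Transitive: yes — every two-step R-path is closed by a direct edge.
Only symmetric fails.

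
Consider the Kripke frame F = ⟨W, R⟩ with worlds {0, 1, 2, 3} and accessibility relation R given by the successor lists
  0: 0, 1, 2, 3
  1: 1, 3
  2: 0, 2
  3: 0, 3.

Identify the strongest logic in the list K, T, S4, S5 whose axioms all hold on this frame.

Reflexive (axiom T): yes — every world is R-related to itself.
Transitive (axiom 4): no — 1 R 3 and 3 R 0, but not 1 R 0.
Euclidean (axiom 5): no — 0 R 1 and 0 R 2, but not 1 R 2.
So F validates K, T; S4 would additionally require R to be transitive. The strongest is T.

T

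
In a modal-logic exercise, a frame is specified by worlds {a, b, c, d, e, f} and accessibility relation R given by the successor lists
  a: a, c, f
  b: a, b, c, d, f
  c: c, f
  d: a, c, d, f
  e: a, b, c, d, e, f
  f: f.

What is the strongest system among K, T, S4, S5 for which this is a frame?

Reflexive (axiom T): yes — every world is R-related to itself.
Transitive (axiom 4): yes — every two-step R-path is closed by a direct edge.
Euclidean (axiom 5): no — a R f and a R c, but not f R c.
So F validates K, T, S4; S5 would additionally require R to be Euclidean. The strongest is S4.

S4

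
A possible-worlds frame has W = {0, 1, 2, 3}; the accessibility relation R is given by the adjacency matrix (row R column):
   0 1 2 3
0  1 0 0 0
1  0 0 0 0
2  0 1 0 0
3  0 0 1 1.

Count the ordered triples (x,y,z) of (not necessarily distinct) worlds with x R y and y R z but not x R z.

Enumerating: (3,2,1).

1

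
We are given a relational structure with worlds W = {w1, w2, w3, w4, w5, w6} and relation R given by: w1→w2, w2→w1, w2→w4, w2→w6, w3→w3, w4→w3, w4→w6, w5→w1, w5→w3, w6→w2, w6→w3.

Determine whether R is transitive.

Transitive: no — w1 R w2 and w2 R w4, but not w1 R w4.

No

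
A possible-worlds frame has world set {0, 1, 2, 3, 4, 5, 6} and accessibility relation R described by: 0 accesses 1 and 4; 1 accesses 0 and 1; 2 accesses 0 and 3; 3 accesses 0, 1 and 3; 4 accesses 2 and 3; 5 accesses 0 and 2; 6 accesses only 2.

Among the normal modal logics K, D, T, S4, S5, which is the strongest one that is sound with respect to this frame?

Serial (axiom D): yes — every world has a successor (e.g. 0 R 1).
Reflexive (axiom T): no — 0 is not related to itself.
Transitive (axiom 4): no — 0 R 4 and 4 R 2, but not 0 R 2.
Euclidean (axiom 5): no — 0 R 1 and 0 R 4, but not 1 R 4.
So F validates K, D; T would additionally require R to be reflexive. The strongest is D.

D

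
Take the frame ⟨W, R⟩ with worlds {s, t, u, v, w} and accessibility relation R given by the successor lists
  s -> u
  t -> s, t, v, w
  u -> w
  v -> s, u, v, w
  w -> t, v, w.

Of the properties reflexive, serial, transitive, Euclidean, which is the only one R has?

serial

Reflexive: no — s is not related to itself.
Serial: yes — every world has a successor (e.g. s R u).
Transitive: no — s R u and u R w, but not s R w.
Euclidean: no — t R s and t R v, but not s R v.
Only serial holds.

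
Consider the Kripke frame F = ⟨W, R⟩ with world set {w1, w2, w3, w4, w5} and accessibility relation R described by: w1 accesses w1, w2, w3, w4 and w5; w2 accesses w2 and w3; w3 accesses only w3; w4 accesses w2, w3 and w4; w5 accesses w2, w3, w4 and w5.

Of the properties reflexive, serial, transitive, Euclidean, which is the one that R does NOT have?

Euclidean

Reflexive: yes — every world is R-related to itself.
Serial: yes — every world has a successor (e.g. w1 R w1).
Transitive: yes — every two-step R-path is closed by a direct edge.
Euclidean: no — w1 R w2 and w1 R w4, but not w2 R w4.
Only Euclidean fails.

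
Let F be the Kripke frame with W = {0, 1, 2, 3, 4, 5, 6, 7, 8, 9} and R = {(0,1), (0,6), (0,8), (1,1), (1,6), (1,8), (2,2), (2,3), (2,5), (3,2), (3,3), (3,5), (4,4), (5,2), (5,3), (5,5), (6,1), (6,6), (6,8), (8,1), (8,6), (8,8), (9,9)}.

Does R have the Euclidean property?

Yes

Euclidean: yes — any two successors of a common world are R-related.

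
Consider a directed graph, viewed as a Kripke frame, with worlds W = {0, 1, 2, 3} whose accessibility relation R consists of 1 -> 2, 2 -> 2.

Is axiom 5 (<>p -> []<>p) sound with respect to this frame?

Axiom 5 corresponds to the accessibility relation being Euclidean.
Euclidean: yes — any two successors of a common world are R-related.

Yes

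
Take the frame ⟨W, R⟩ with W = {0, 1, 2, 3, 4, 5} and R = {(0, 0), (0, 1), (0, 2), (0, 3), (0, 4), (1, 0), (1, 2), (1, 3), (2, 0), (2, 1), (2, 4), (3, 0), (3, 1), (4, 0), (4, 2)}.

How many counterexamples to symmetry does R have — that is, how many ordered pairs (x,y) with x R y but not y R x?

0

R is symmetric; there are no such tuples.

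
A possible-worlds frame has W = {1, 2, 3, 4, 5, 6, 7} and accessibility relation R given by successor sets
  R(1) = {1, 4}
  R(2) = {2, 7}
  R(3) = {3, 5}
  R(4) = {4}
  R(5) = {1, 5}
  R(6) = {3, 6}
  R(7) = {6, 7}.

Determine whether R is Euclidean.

Euclidean: no — 1 R 4 and 1 R 1, but not 4 R 1.

No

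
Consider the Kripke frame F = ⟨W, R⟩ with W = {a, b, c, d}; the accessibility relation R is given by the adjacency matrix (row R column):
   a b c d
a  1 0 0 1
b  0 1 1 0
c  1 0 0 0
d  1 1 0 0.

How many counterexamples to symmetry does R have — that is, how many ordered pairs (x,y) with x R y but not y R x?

3

Enumerating: (b,c), (c,a), (d,b).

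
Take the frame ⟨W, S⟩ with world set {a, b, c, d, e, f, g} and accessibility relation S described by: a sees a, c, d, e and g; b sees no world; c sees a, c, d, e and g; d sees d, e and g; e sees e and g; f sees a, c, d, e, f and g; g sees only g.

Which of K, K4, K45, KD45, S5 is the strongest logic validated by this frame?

K4

Transitive (axiom 4): yes — every two-step S-path is closed by a direct edge.
Euclidean (axiom 5): no — a S d and a S c, but not d S c.
Serial (axiom D): no — b has no S-successor.
Reflexive (axiom T): no — b is not related to itself.
So F validates K, K4; K45 would additionally require S to be Euclidean. The strongest is K4.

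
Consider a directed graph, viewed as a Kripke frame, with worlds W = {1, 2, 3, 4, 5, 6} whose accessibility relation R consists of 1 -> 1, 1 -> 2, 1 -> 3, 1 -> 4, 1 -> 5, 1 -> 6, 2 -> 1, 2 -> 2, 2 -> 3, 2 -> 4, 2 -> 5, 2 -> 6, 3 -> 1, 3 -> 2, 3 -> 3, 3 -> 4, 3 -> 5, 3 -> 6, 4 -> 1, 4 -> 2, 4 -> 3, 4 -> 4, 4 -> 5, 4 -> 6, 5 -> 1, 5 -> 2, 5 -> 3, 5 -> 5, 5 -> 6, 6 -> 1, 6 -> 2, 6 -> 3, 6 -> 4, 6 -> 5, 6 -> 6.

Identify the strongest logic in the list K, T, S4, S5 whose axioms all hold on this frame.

T

Reflexive (axiom T): yes — every world is R-related to itself.
Transitive (axiom 4): no — 5 R 1 and 1 R 4, but not 5 R 4.
Euclidean (axiom 5): no — 1 R 5 and 1 R 4, but not 5 R 4.
So F validates K, T; S4 would additionally require R to be transitive. The strongest is T.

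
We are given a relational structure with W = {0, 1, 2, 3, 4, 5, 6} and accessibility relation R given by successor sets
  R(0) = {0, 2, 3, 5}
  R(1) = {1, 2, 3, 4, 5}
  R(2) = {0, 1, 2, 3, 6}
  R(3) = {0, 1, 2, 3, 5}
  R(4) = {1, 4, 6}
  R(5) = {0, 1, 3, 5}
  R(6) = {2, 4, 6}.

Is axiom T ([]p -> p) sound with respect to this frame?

Yes

The schema T characterises exactly the reflexive frames.
Reflexive: yes — every world is R-related to itself.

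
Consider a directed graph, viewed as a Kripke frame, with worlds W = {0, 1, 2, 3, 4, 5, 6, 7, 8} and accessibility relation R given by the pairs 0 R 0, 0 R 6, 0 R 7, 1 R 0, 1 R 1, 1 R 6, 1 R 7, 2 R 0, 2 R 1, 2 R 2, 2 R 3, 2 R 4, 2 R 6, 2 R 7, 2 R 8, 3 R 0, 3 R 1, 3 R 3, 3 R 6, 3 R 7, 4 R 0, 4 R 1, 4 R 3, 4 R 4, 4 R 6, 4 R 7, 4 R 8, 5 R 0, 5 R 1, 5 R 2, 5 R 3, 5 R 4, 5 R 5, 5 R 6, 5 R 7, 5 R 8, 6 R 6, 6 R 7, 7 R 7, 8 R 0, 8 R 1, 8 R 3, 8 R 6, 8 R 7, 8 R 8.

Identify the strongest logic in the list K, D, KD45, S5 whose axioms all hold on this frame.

Serial (axiom D): yes — every world has a successor (e.g. 0 R 0).
Euclidean (axiom 5): no — 0 R 7 and 0 R 6, but not 7 R 6.
Transitive (axiom 4): yes — every two-step R-path is closed by a direct edge.
Reflexive (axiom T): yes — every world is R-related to itself.
So F validates K, D; KD45 would additionally require R to be Euclidean. The strongest is D.

D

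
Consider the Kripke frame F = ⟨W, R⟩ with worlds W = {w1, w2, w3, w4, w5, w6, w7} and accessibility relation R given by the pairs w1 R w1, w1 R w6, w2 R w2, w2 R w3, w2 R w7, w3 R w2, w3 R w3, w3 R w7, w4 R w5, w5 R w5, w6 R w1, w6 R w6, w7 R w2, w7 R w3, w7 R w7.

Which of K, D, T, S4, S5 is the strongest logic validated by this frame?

Serial (axiom D): yes — every world has a successor (e.g. w1 R w1).
Reflexive (axiom T): no — w4 is not related to itself.
Transitive (axiom 4): yes — every two-step R-path is closed by a direct edge.
Euclidean (axiom 5): yes — any two successors of a common world are R-related.
So F validates K, D; T would additionally require R to be reflexive. The strongest is D.

D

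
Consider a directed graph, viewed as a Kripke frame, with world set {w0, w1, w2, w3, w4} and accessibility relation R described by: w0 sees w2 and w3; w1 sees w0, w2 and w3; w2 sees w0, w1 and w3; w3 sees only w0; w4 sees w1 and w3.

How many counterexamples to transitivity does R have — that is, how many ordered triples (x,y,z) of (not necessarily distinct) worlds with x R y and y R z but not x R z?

11

Enumerating: (w0,w2,w0), (w0,w2,w1), (w0,w3,w0), (w1,w2,w1), (w2,w0,w2), (w2,w1,w2), (w3,w0,w2), (w3,w0,w3), (w4,w1,w0), (w4,w1,w2), (w4,w3,w0).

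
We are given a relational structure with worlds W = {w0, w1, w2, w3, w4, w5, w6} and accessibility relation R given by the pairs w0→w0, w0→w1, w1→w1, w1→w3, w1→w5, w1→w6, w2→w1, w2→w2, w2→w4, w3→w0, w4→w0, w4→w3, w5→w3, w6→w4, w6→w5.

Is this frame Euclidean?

No

Euclidean: no — w1 R w3 and w1 R w5, but not w3 R w5.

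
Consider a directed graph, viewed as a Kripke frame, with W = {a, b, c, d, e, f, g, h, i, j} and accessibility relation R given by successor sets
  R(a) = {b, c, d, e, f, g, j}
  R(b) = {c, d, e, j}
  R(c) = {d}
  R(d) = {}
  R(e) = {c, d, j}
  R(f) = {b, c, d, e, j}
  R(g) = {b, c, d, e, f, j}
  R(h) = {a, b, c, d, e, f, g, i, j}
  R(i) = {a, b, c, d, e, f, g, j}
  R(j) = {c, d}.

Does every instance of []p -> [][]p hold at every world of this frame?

Yes

By correspondence theory, 4 is valid on a frame iff R is transitive.
Transitive: yes — every two-step R-path is closed by a direct edge.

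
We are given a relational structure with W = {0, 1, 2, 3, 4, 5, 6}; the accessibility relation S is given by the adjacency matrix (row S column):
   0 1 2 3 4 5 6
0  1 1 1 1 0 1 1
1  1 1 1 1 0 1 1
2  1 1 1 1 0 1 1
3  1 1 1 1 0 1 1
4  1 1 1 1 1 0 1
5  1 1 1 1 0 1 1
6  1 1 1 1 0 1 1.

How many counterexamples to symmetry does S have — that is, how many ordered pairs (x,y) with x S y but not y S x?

Enumerating: (4,0), (4,1), (4,2), (4,3), (4,6).

5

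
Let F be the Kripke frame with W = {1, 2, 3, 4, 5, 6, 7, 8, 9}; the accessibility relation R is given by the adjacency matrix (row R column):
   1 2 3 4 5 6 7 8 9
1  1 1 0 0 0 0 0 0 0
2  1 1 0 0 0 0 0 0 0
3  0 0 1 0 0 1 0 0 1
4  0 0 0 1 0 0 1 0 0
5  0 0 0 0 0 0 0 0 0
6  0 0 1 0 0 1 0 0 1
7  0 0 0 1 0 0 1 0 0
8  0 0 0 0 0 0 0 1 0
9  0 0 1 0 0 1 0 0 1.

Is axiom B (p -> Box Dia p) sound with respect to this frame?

Yes

By correspondence theory, B is valid on a frame iff R is symmetric.
Symmetric: yes — every pair in R has its reverse in R.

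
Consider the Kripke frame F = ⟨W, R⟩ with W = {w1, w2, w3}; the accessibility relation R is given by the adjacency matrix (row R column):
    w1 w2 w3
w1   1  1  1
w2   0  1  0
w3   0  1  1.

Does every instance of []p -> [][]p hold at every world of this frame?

Yes

By correspondence theory, 4 is valid on a frame iff R is transitive.
Transitive: yes — every two-step R-path is closed by a direct edge.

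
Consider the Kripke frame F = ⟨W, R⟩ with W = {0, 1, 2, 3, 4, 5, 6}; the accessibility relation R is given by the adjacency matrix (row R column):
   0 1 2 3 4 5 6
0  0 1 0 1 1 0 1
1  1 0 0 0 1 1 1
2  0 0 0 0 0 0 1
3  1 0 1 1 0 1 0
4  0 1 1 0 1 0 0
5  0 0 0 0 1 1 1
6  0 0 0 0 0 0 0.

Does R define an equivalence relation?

No

Reflexive: no — 0 is not related to itself.
Symmetric: no — 0 R 4 but not 4 R 0.
Transitive: no — 0 R 1 and 1 R 5, but not 0 R 5.
So R is not an equivalence relation.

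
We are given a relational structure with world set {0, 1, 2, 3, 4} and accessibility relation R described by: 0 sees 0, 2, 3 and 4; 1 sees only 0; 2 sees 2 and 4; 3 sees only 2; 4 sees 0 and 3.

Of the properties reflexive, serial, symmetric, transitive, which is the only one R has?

Reflexive: no — 1 is not related to itself.
Serial: yes — every world has a successor (e.g. 0 R 0).
Symmetric: no — 0 R 2 but not 2 R 0.
Transitive: no — 1 R 0 and 0 R 2, but not 1 R 2.
Only serial holds.

serial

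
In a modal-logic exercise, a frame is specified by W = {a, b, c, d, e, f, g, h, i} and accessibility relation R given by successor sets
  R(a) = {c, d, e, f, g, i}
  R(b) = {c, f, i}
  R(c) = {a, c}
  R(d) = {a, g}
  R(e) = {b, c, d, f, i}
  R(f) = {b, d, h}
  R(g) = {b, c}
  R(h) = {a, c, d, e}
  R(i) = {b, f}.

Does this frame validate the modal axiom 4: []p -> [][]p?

Axiom 4 corresponds to the accessibility relation being transitive.
Transitive: no — a R e and e R b, but not a R b.

No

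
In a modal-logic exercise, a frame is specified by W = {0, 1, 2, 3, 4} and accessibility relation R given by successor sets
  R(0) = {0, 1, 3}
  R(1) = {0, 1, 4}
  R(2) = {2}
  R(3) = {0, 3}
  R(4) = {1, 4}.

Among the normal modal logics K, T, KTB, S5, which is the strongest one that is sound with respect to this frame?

Reflexive (axiom T): yes — every world is R-related to itself.
Symmetric (axiom B): yes — every pair in R has its reverse in R.
Euclidean (axiom 5): no — 0 R 1 and 0 R 3, but not 1 R 3.
So F validates K, T, KTB; S5 would additionally require R to be Euclidean. The strongest is KTB.

KTB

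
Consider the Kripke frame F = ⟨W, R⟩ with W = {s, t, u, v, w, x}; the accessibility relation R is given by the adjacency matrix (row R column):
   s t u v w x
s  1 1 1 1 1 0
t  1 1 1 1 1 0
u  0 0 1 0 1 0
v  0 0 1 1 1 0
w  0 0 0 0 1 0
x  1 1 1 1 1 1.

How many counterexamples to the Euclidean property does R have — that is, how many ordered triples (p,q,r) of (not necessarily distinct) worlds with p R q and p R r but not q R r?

Enumerating: (s,u,s), (s,u,t), (s,u,v), (s,v,s), (s,v,t), (s,w,s), (s,w,t), (s,w,u), (s,w,v), (t,u,s), (t,u,t), (t,u,v), … and 24 more.
Total: 36.

36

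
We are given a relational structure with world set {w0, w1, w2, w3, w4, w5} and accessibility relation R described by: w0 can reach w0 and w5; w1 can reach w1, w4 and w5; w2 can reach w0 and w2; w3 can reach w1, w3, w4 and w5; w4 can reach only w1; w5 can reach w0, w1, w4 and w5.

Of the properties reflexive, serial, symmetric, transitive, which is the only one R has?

Reflexive: no — w4 is not related to itself.
Serial: yes — every world has a successor (e.g. w0 R w0).
Symmetric: no — w2 R w0 but not w0 R w2.
Transitive: no — w0 R w5 and w5 R w1, but not w0 R w1.
Only serial holds.

serial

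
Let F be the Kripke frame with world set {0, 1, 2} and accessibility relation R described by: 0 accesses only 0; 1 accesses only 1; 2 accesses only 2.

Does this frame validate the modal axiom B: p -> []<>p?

By correspondence theory, B is valid on a frame iff R is symmetric.
Symmetric: yes — every pair in R has its reverse in R.

Yes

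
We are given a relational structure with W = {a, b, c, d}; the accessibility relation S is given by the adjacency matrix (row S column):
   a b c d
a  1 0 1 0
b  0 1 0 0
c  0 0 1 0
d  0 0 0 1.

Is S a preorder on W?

Yes

Reflexive: yes — every world is S-related to itself.
Transitive: yes — every two-step S-path is closed by a direct edge.
So S is a preorder.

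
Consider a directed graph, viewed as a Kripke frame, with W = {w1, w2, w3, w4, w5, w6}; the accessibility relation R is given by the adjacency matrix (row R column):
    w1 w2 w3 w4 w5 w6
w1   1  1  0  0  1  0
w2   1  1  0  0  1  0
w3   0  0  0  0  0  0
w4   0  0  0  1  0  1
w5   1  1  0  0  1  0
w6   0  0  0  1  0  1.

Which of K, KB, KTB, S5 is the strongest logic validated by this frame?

KB

Symmetric (axiom B): yes — every pair in R has its reverse in R.
Reflexive (axiom T): no — w3 is not related to itself.
Euclidean (axiom 5): yes — any two successors of a common world are R-related.
So F validates K, KB; KTB would additionally require R to be reflexive. The strongest is KB.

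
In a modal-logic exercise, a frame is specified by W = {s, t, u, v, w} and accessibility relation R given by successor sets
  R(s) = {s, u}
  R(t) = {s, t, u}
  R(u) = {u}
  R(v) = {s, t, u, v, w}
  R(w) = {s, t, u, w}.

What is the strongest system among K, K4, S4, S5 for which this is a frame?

S4

Transitive (axiom 4): yes — every two-step R-path is closed by a direct edge.
Reflexive (axiom T): yes — every world is R-related to itself.
Euclidean (axiom 5): no — t R u and t R s, but not u R s.
So F validates K, K4, S4; S5 would additionally require R to be Euclidean. The strongest is S4.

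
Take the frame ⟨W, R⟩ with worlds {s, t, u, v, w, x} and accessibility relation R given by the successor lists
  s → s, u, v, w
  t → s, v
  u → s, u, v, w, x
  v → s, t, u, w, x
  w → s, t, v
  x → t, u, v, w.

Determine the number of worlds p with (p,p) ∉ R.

Enumerating: t, v, w, x.

4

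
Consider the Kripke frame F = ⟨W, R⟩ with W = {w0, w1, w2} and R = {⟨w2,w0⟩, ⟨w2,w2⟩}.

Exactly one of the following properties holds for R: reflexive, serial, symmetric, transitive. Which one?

transitive

Reflexive: no — w0 is not related to itself.
Serial: no — w0 has no R-successor.
Symmetric: no — w2 R w0 but not w0 R w2.
Transitive: yes — every two-step R-path is closed by a direct edge.
Only transitive holds.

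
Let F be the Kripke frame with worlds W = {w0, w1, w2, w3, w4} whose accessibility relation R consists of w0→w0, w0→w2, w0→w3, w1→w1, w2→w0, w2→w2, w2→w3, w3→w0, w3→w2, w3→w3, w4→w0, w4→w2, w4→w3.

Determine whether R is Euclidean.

Euclidean: yes — any two successors of a common world are R-related.

Yes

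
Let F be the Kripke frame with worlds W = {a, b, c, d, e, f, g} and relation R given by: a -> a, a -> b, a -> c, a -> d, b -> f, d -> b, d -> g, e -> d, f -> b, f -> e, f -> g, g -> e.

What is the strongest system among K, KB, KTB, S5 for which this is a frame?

K

Symmetric (axiom B): no — a R b but not b R a.
Reflexive (axiom T): no — b is not related to itself.
Euclidean (axiom 5): no — a R b and a R c, but not b R c.
So F validates K; KB would additionally require R to be symmetric. The strongest is K.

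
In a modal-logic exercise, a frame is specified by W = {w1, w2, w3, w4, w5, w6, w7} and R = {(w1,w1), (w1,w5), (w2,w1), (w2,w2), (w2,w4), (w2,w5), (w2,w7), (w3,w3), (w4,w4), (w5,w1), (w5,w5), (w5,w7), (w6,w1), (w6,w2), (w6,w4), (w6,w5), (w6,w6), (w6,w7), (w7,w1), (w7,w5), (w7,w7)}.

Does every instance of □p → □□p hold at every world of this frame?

No

Axiom 4 corresponds to the accessibility relation being transitive.
Transitive: no — w1 R w5 and w5 R w7, but not w1 R w7.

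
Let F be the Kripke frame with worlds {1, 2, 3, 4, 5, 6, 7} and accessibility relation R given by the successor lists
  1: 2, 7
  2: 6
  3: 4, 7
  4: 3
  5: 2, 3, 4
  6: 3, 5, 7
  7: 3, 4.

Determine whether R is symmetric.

No

Symmetric: no — 1 R 2 but not 2 R 1.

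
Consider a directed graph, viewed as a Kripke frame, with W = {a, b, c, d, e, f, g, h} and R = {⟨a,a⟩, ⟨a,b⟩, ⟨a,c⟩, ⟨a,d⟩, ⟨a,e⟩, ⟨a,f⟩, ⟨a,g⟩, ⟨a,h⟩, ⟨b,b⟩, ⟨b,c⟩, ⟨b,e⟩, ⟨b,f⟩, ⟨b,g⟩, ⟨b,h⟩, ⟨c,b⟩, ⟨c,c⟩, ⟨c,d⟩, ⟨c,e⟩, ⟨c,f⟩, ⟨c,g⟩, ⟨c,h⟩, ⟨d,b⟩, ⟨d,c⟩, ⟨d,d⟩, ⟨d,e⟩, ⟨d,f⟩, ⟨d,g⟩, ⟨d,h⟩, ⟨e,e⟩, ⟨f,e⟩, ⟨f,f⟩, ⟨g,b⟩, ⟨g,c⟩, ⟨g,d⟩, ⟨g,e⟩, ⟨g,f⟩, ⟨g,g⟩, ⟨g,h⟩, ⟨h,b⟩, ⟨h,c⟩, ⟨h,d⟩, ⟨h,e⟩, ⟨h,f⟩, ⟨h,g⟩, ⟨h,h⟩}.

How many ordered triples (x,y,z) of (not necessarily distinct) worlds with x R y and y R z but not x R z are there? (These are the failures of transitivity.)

3

Enumerating: (b,c,d), (b,g,d), (b,h,d).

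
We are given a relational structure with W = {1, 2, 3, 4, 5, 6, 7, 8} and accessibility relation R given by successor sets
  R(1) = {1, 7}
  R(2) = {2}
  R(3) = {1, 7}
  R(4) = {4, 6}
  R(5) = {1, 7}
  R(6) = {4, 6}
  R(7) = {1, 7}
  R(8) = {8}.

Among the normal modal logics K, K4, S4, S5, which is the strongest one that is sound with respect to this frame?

K4

Transitive (axiom 4): yes — every two-step R-path is closed by a direct edge.
Reflexive (axiom T): no — 3 is not related to itself.
Euclidean (axiom 5): yes — any two successors of a common world are R-related.
So F validates K, K4; S4 would additionally require R to be reflexive. The strongest is K4.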